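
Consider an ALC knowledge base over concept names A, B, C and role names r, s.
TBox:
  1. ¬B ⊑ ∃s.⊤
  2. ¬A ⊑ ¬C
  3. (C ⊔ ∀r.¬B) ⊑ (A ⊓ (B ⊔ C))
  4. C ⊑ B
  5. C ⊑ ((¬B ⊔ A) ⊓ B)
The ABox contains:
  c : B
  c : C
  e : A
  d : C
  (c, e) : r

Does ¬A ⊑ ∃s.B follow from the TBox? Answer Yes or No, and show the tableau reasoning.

No

1. ¬A ⊑ ∃s.B  ⇔  (¬A ⊓ ∀s.¬B) unsat w.r.t. T
   apply at x₀: ¬A⊑¬C
   open: L(x₀) ⊇ {B, ¬A, ¬C, ∀s.¬B, ∃r.B} (+ ∃-successors)
2. Hence ¬A ⊑ ∃s.B: not entailed.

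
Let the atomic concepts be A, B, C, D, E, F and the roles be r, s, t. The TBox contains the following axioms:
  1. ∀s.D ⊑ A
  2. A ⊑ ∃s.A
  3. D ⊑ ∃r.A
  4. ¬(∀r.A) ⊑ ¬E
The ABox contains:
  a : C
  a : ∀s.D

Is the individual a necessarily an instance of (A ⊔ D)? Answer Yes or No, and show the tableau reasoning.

1. a : (A ⊔ D)?  L(a) = {C, ∀s.D} ∪ {(¬A ⊓ ¬D)}
   clash {A, ¬A} at a — a ∈ (A ⊔ D)
2. Hence a : (A ⊔ D): entailed.

Yes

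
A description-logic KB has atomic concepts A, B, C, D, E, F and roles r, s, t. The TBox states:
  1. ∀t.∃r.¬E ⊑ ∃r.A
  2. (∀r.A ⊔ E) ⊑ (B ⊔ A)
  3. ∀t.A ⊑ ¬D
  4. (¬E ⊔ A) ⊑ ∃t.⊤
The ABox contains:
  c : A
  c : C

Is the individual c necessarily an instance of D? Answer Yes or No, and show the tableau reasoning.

No

1. c : D?  L(c) = {A, C} ∪ {¬D}
   open: L(c) ⊇ {A, C, ¬D, ¬E, ∃r.¬A, …} (+ ∃-successors) — c ∉ D possible
2. Hence c : D: not entailed.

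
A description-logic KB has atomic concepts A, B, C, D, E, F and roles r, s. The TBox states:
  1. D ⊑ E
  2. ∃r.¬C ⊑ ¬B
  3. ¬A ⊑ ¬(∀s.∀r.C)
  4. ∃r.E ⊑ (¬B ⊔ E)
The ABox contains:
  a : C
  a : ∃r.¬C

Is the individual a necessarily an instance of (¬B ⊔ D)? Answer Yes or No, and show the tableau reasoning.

1. a : (¬B ⊔ D)?  L(a) = {C, ∃r.¬C} ∪ {(B ⊓ ¬D)}
   clash {B, ¬B} at a — a ∈ (¬B ⊔ D)
2. Hence a : (¬B ⊔ D): entailed.

Yes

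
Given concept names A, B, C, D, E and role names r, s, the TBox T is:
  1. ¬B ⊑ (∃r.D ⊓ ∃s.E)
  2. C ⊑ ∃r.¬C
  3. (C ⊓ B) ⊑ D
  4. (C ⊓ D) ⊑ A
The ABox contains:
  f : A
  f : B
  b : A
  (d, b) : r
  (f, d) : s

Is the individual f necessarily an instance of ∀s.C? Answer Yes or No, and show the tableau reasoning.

1. f : ∀s.C?  L(f) = {A, B} ∪ {∃s.¬C}
   open: L(f) ⊇ {A, B, ¬C, ∃s.¬C} (+ ∃-successors) — f ∉ ∀s.C possible
2. Hence f : ∀s.C: not entailed.

No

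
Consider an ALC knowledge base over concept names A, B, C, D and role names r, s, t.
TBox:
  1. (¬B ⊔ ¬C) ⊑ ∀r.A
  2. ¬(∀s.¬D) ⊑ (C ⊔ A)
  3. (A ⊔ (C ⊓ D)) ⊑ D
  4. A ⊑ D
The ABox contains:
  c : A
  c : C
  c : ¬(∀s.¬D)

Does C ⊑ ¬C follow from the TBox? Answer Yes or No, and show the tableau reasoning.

No

1. C ⊑ ¬C  ⇔  (C ⊓ C) unsat w.r.t. T
   open: L(x₀) ⊇ {B, C, ¬A, ¬D, ∀s.¬D}
2. Hence C ⊑ ¬C: not entailed.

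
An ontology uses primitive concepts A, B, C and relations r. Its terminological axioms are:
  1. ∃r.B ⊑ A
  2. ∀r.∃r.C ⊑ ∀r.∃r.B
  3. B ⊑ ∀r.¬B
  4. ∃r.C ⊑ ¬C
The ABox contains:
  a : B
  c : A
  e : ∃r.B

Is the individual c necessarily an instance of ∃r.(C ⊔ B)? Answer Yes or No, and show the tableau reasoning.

1. c : ∃r.(C ⊔ B)?  L(c) = {A} ∪ {∀r.(¬C ⊓ ¬B)}
   open: L(c) ⊇ {A, ¬B, ∀r.(¬C ⊓ ¬B), ∀r.¬C, ∃r.∀r.¬C} (+ ∃-successors) — c ∉ ∃r.(C ⊔ B) possible
2. Hence c : ∃r.(C ⊔ B): not entailed.

No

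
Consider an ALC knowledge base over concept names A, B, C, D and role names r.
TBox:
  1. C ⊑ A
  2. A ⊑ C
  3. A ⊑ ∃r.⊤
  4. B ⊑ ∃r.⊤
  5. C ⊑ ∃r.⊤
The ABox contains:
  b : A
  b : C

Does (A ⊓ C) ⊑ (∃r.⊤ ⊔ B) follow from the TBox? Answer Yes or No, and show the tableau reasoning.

1. (A ⊓ C) ⊑ (∃r.⊤ ⊔ B)  ⇔  ((A ⊓ C) ⊓ (∀r.⊥ ⊓ ¬B)) unsat w.r.t. T
   all branches close; clash ⊥ at an ∃-successor
2. Hence (A ⊓ C) ⊑ (∃r.⊤ ⊔ B): entailed.

Yes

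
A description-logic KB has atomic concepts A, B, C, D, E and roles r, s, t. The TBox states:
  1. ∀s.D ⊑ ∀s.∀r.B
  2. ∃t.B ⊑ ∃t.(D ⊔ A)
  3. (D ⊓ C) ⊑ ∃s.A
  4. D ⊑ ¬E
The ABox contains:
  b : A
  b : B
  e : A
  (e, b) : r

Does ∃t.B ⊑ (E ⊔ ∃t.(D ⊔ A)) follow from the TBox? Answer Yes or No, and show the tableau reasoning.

1. ∃t.B ⊑ (E ⊔ ∃t.(D ⊔ A))  ⇔  (∃t.B ⊓ (¬E ⊓ ∀t.(¬D ⊓ ¬A))) unsat w.r.t. T
   all branches close; clash {A, ¬A} at an ∃-successor
2. Hence ∃t.B ⊑ (E ⊔ ∃t.(D ⊔ A)): entailed.

Yes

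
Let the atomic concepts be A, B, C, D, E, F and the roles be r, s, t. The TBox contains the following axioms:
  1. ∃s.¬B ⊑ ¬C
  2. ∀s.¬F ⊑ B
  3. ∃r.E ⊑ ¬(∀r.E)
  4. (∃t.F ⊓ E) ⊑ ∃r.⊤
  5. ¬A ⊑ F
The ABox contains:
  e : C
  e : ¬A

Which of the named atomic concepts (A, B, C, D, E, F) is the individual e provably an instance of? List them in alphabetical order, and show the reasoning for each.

1. e : A?  L(e) = {C, ¬A} ∪ {¬A}
   apply at e: ¬A⊑F
   open: L(e) ⊇ {C, F, ¬A, ∀r.¬E, ∀s.B, …} (+ ∃-successors) — e ∉ A possible
2. e : B?  L(e) = {C, ¬A} ∪ {¬B}
   apply at e: ¬A⊑F
   open: L(e) ⊇ {C, F, ¬A, ¬B, ∀r.¬E, …} (+ ∃-successors) — e ∉ B possible
3. e : C?  L(e) = {C, ¬A} ∪ {¬C}
   clash {C, ¬C} at e — e ∈ C
4. e : D?  L(e) = {C, ¬A} ∪ {¬D}
   apply at e: ¬A⊑F
   open: L(e) ⊇ {C, F, ¬A, ¬D, ∀r.¬E, …} (+ ∃-successors) — e ∉ D possible
5. e : E?  L(e) = {C, ¬A} ∪ {¬E}
   apply at e: ¬A⊑F
   open: L(e) ⊇ {C, F, ¬A, ¬E, ∀r.¬E, …} (+ ∃-successors) — e ∉ E possible
6. e : F?  L(e) = {C, ¬A} ∪ {¬F}
   clash {F, ¬F} at e — e ∈ F
7. Entailed for e: {C, F}

{C, F}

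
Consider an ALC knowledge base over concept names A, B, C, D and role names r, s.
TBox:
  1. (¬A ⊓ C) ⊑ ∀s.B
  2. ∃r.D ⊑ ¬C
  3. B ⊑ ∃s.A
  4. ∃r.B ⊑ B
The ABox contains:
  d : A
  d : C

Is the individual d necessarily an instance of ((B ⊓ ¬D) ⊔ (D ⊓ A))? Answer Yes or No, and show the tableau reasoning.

No

1. d : ((B ⊓ ¬D) ⊔ (D ⊓ A))?  L(d) = {A, C} ∪ {((¬B ⊔ D) ⊓ (¬D ⊔ ¬A))}
   open: L(d) ⊇ {A, C, ¬B, ¬D, ∀r.¬B, …} — d ∉ ((B ⊓ ¬D) ⊔ (D ⊓ A)) possible
2. Hence d : ((B ⊓ ¬D) ⊔ (D ⊓ A)): not entailed.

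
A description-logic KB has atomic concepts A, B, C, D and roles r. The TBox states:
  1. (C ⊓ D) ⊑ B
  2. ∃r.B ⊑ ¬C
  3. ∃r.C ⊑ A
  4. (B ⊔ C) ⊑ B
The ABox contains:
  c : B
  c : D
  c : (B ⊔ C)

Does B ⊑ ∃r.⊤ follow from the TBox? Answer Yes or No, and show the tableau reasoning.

No

1. B ⊑ ∃r.⊤  ⇔  (B ⊓ ∀r.⊥) unsat w.r.t. T
   open: L(x₀) ⊇ {B, ∀r.¬B, ∀r.¬C, ∀r.⊥}
2. Hence B ⊑ ∃r.⊤: not entailed.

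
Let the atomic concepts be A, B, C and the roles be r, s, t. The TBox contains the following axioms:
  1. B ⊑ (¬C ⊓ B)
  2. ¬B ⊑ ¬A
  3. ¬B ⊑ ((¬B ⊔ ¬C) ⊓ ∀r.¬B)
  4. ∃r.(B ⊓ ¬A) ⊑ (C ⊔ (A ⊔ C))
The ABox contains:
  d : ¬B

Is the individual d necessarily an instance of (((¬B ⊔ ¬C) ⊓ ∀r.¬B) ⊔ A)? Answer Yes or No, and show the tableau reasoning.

1. d : (((¬B ⊔ ¬C) ⊓ ∀r.¬B) ⊔ A)?  L(d) = {¬B} ∪ {(((B ⊓ C) ⊔ ∃r.B) ⊓ ¬A)}
   clash {B, ¬B} at an ∃-successor — d ∈ (((¬B ⊔ ¬C) ⊓ ∀r.¬B) ⊔ A)
2. Hence d : (((¬B ⊔ ¬C) ⊓ ∀r.¬B) ⊔ A): entailed.

Yes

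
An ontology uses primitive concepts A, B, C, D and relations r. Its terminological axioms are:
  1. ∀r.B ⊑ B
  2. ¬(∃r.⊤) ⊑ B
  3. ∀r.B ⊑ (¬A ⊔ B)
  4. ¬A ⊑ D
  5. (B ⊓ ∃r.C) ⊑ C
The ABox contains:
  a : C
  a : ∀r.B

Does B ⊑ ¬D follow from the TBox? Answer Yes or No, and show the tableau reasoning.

1. B ⊑ ¬D  ⇔  (B ⊓ D) unsat w.r.t. T
   open: L(x₀) ⊇ {B, D, ∀r.¬C, ∃r.¬B} (+ ∃-successors)
2. Hence B ⊑ ¬D: not entailed.

No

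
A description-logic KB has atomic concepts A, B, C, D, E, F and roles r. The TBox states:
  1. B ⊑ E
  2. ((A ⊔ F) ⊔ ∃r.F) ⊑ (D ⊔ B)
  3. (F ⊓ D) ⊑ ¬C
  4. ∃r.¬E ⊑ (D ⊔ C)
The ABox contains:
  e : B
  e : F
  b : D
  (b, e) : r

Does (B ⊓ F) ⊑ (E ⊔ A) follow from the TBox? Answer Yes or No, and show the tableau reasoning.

1. (B ⊓ F) ⊑ (E ⊔ A)  ⇔  ((B ⊓ F) ⊓ (¬E ⊓ ¬A)) unsat w.r.t. T
   all branches close; clash {E, ¬E} at x₀
2. Hence (B ⊓ F) ⊑ (E ⊔ A): entailed.

Yes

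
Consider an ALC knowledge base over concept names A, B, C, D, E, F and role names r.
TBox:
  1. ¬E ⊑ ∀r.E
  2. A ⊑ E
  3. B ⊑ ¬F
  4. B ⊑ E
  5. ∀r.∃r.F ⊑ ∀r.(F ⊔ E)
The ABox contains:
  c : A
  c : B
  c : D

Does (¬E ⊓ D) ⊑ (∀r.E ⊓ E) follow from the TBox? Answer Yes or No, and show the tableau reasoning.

No

1. (¬E ⊓ D) ⊑ (∀r.E ⊓ E)  ⇔  ((¬E ⊓ D) ⊓ (∃r.¬E ⊔ ¬E)) unsat w.r.t. T
   apply at x₀: ¬E⊑∀r.E
   open: L(x₀) ⊇ {D, ¬A, ¬B, ¬E, ∀r.E, …} (+ ∃-successors)
2. Hence (¬E ⊓ D) ⊑ (∀r.E ⊓ E): not entailed.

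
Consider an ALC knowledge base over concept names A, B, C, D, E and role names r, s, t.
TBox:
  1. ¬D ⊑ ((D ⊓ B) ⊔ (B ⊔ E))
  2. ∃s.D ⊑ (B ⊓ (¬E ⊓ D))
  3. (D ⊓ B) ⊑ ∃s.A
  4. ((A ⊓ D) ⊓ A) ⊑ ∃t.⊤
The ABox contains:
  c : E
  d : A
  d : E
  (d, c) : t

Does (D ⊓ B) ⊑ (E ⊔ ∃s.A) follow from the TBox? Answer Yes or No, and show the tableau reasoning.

1. (D ⊓ B) ⊑ (E ⊔ ∃s.A)  ⇔  ((D ⊓ B) ⊓ (¬E ⊓ ∀s.¬A)) unsat w.r.t. T
   all branches close; clash {A, ¬A} at an ∃-successor
2. Hence (D ⊓ B) ⊑ (E ⊔ ∃s.A): entailed.

Yes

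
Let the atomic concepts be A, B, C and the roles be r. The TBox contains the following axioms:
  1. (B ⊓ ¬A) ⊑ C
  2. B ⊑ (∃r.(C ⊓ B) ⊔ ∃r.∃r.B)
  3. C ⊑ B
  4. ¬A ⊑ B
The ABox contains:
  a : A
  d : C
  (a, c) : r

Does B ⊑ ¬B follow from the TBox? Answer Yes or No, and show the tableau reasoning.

No

1. B ⊑ ¬B  ⇔  (B ⊓ B) unsat w.r.t. T
   apply at x₀: B⊑(∃r.(C ⊓ B) ⊔ ∃r.∃r.B)
   open: L(x₀) ⊇ {A, B, ∃r.(C ⊓ B)} (+ ∃-successors)
2. Hence B ⊑ ¬B: not entailed.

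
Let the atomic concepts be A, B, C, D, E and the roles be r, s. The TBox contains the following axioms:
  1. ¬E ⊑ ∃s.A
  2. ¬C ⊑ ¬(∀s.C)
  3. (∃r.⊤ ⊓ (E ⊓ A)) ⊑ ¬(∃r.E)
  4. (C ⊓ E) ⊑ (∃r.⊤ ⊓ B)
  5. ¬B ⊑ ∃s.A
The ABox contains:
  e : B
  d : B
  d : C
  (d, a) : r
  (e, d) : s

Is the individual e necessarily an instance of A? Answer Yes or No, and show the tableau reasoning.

1. e : A?  L(e) = {B} ∪ {¬A}
   open: L(e) ⊇ {B, E, ¬A, ¬C, ∀r.⊥, …} (+ ∃-successors) — e ∉ A possible
2. Hence e : A: not entailed.

No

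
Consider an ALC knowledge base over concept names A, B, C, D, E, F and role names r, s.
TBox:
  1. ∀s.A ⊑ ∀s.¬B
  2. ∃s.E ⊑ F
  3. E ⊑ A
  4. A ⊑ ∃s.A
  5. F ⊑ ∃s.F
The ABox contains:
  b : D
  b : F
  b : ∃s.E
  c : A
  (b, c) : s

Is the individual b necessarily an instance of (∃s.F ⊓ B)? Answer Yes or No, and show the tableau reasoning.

No

1. b : (∃s.F ⊓ B)?  L(b) = {D, F, ∃s.E} ∪ {(∀s.¬F ⊔ ¬B)}
   apply at b: F⊑∃s.F
   open: L(b) ⊇ {D, F, ¬A, ¬B, ¬E, …} (+ ∃-successors) — b ∉ (∃s.F ⊓ B) possible
2. Hence b : (∃s.F ⊓ B): not entailed.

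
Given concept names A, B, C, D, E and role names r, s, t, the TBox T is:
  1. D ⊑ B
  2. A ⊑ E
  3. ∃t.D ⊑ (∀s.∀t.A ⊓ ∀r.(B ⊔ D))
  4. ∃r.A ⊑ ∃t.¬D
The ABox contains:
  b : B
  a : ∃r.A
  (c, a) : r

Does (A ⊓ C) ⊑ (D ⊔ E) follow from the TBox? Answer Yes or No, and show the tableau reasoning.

1. (A ⊓ C) ⊑ (D ⊔ E)  ⇔  ((A ⊓ C) ⊓ (¬D ⊓ ¬E)) unsat w.r.t. T
   all branches close; clash {E, ¬E} at x₀
2. Hence (A ⊓ C) ⊑ (D ⊔ E): entailed.

Yes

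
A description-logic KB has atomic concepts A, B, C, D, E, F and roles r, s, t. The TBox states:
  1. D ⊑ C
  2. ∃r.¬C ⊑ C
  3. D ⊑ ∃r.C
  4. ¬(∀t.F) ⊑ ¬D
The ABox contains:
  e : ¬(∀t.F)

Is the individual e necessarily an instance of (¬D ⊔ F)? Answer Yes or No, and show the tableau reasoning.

Yes

1. e : (¬D ⊔ F)?  L(e) = {¬(∀t.F)} ∪ {(D ⊓ ¬F)}
   clash {D, ¬D} at e — e ∈ (¬D ⊔ F)
2. Hence e : (¬D ⊔ F): entailed.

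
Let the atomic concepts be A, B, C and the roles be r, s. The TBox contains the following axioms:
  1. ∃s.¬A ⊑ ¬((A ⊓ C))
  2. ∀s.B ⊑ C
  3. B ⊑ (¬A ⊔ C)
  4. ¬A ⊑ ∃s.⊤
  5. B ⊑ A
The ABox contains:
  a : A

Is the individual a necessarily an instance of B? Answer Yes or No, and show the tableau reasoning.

1. a : B?  L(a) = {A} ∪ {¬B}
   open: L(a) ⊇ {A, ¬B, ∀s.A, ∃s.¬B} (+ ∃-successors) — a ∉ B possible
2. Hence a : B: not entailed.

No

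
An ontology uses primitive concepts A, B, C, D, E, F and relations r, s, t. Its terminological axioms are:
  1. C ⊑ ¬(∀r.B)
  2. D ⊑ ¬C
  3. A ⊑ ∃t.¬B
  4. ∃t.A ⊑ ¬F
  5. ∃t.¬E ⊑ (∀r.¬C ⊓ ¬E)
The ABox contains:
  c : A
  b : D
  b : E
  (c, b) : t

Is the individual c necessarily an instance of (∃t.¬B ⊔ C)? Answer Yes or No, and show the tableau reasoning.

Yes

1. c : (∃t.¬B ⊔ C)?  L(c) = {A} ∪ {(∀t.B ⊓ ¬C)}
   clash {B, ¬B} at an ∃-successor — c ∈ (∃t.¬B ⊔ C)
2. Hence c : (∃t.¬B ⊔ C): entailed.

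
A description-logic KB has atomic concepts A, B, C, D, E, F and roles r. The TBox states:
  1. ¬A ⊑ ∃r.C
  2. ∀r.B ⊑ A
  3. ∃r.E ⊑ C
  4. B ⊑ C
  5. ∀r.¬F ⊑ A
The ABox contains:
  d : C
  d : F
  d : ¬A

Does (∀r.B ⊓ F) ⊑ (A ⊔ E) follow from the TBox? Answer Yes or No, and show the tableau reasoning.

1. (∀r.B ⊓ F) ⊑ (A ⊔ E)  ⇔  ((∀r.B ⊓ F) ⊓ (¬A ⊓ ¬E)) unsat w.r.t. T
   all branches close; clash {A, ¬A} at x₀
2. Hence (∀r.B ⊓ F) ⊑ (A ⊔ E): entailed.

Yes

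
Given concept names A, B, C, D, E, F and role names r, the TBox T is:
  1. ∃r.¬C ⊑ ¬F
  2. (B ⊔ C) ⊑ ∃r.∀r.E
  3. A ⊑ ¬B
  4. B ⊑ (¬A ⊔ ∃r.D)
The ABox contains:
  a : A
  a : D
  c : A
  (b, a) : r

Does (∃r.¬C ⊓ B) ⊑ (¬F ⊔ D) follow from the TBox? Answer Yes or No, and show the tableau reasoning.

1. (∃r.¬C ⊓ B) ⊑ (¬F ⊔ D)  ⇔  ((∃r.¬C ⊓ B) ⊓ (F ⊓ ¬D)) unsat w.r.t. T
   all branches close; clash {B, ¬B} at x₀
2. Hence (∃r.¬C ⊓ B) ⊑ (¬F ⊔ D): entailed.

Yes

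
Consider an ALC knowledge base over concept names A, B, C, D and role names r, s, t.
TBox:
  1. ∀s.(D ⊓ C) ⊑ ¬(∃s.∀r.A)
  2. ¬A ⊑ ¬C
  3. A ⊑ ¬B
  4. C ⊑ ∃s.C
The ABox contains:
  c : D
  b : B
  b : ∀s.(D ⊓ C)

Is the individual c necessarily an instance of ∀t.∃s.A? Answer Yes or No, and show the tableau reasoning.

1. c : ∀t.∃s.A?  L(c) = {D} ∪ {∃t.∀s.¬A}
   open: L(c) ⊇ {A, D, ¬B, ¬C, ∃s.(¬D ⊔ ¬C), …} (+ ∃-successors) — c ∉ ∀t.∃s.A possible
2. Hence c : ∀t.∃s.A: not entailed.

No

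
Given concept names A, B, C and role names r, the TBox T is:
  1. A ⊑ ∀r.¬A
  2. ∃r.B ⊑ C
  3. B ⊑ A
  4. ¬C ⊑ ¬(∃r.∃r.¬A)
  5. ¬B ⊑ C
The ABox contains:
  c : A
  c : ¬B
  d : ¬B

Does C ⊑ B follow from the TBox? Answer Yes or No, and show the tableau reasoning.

No

1. C ⊑ B  ⇔  (C ⊓ ¬B) unsat w.r.t. T
   open: L(x₀) ⊇ {C, ¬A, ¬B}
2. Hence C ⊑ B: not entailed.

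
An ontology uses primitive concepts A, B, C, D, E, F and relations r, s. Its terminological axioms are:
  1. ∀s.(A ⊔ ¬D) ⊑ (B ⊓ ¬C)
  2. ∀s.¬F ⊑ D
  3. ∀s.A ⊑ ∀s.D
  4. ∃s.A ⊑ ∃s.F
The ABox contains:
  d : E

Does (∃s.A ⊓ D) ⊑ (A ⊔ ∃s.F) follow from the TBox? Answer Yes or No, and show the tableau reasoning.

1. (∃s.A ⊓ D) ⊑ (A ⊔ ∃s.F)  ⇔  ((∃s.A ⊓ D) ⊓ (¬A ⊓ ∀s.¬F)) unsat w.r.t. T
   all branches close; clash {F, ¬F} at an ∃-successor
2. Hence (∃s.A ⊓ D) ⊑ (A ⊔ ∃s.F): entailed.

Yes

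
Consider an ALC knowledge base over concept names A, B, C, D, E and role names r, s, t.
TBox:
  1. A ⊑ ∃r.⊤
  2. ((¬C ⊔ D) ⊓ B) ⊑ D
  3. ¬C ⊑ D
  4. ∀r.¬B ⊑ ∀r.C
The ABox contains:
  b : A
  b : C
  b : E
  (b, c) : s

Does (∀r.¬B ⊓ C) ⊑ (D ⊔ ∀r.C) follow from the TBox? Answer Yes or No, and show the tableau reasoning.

1. (∀r.¬B ⊓ C) ⊑ (D ⊔ ∀r.C)  ⇔  ((∀r.¬B ⊓ C) ⊓ (¬D ⊓ ∃r.¬C)) unsat w.r.t. T
   all branches close; clash {D, ¬D} at x₀
2. Hence (∀r.¬B ⊓ C) ⊑ (D ⊔ ∀r.C): entailed.

Yes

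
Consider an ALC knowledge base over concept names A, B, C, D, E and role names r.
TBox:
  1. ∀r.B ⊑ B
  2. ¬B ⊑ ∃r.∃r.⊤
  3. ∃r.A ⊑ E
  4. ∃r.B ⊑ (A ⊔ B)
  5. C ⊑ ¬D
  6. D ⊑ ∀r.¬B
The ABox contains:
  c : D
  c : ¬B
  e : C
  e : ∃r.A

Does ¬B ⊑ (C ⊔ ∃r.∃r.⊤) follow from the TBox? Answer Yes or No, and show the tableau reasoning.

Yes

1. ¬B ⊑ (C ⊔ ∃r.∃r.⊤)  ⇔  (¬B ⊓ (¬C ⊓ ∀r.∀r.⊥)) unsat w.r.t. T
   all branches close; clash {B, ¬B} at x₀
2. Hence ¬B ⊑ (C ⊔ ∃r.∃r.⊤): entailed.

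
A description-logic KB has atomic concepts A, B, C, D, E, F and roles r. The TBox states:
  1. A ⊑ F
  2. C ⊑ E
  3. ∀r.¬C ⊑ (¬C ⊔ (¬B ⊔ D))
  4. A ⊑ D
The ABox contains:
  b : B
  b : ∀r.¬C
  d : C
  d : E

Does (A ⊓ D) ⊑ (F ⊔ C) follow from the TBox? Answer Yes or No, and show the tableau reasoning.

1. (A ⊓ D) ⊑ (F ⊔ C)  ⇔  ((A ⊓ D) ⊓ (¬F ⊓ ¬C)) unsat w.r.t. T
   all branches close; clash {F, ¬F} at x₀
2. Hence (A ⊓ D) ⊑ (F ⊔ C): entailed.

Yes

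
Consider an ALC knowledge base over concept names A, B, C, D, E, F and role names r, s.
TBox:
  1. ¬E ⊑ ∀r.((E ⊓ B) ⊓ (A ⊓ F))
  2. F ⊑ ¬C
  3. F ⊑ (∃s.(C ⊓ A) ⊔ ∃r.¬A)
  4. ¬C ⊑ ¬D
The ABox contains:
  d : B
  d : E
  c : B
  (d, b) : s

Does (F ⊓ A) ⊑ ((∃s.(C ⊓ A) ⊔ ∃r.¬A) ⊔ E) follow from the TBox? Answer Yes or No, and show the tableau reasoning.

Yes

1. (F ⊓ A) ⊑ ((∃s.(C ⊓ A) ⊔ ∃r.¬A) ⊔ E)  ⇔  ((F ⊓ A) ⊓ ((∀s.(¬C ⊔ ¬A) ⊓ ∀r.A) ⊓ ¬E)) unsat w.r.t. T
   all branches close; clash {A, ¬A} at an ∃-successor
2. Hence (F ⊓ A) ⊑ ((∃s.(C ⊓ A) ⊔ ∃r.¬A) ⊔ E): entailed.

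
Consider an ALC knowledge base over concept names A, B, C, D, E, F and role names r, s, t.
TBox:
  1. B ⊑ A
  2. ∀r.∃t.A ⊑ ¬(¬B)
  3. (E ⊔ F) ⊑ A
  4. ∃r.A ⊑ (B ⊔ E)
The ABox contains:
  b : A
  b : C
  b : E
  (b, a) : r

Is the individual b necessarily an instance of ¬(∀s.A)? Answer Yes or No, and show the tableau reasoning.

1. b : ¬(∀s.A)?  L(b) = {A, C, E} ∪ {∀s.A}
   open: L(b) ⊇ {A, C, E, ∀r.¬A, ∀s.A, …} (+ ∃-successors) — b ∉ ¬(∀s.A) possible
2. Hence b : ¬(∀s.A): not entailed.

No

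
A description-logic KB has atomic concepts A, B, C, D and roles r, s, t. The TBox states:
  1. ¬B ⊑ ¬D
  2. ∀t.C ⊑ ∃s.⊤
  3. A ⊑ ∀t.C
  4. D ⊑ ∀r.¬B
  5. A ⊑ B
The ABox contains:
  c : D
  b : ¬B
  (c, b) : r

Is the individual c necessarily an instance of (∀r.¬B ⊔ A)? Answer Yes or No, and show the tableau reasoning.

1. c : (∀r.¬B ⊔ A)?  L(c) = {D} ∪ {(∃r.B ⊓ ¬A)}
   clash {D, ¬D} at c — c ∈ (∀r.¬B ⊔ A)
2. Hence c : (∀r.¬B ⊔ A): entailed.

Yes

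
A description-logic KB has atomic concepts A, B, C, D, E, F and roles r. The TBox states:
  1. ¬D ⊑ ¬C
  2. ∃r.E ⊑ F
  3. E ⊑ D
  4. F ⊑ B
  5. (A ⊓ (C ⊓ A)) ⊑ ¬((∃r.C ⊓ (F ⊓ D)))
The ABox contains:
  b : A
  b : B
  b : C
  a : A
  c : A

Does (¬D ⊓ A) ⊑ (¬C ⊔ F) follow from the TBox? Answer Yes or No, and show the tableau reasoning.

1. (¬D ⊓ A) ⊑ (¬C ⊔ F)  ⇔  ((¬D ⊓ A) ⊓ (C ⊓ ¬F)) unsat w.r.t. T
   all branches close; clash {C, ¬C} at x₀
2. Hence (¬D ⊓ A) ⊑ (¬C ⊔ F): entailed.

Yes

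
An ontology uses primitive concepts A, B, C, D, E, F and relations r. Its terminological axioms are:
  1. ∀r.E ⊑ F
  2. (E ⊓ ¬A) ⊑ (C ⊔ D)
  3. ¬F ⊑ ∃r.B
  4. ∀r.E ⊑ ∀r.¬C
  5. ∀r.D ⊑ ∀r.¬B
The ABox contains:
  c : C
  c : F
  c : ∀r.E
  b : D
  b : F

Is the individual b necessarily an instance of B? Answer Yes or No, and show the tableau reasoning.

1. b : B?  L(b) = {D, F} ∪ {¬B}
   open: L(b) ⊇ {D, F, ¬B, ¬E, ∃r.¬D, …} (+ ∃-successors) — b ∉ B possible
2. Hence b : B: not entailed.

No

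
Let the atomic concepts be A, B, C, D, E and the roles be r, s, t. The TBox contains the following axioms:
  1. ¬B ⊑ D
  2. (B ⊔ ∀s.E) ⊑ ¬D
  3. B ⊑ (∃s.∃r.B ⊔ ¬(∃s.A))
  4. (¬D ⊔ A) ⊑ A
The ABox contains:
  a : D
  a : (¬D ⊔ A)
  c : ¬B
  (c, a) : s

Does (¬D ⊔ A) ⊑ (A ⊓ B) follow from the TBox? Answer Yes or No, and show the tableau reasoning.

1. (¬D ⊔ A) ⊑ (A ⊓ B)  ⇔  ((¬D ⊔ A) ⊓ (¬A ⊔ ¬B)) unsat w.r.t. T
   apply at x₀: (¬D ⊔ A)⊑A
   open: L(x₀) ⊇ {A, D, ¬B, ∃s.¬E} (+ ∃-successors)
2. Hence (¬D ⊔ A) ⊑ (A ⊓ B): not entailed.

No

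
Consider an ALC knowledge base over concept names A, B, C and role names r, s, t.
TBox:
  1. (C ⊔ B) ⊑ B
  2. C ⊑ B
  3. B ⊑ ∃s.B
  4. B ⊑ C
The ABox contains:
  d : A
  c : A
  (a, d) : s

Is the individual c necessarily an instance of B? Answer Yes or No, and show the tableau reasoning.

No

1. c : B?  L(c) = {A} ∪ {¬B}
   open: L(c) ⊇ {A, ¬B, ¬C} — c ∉ B possible
2. Hence c : B: not entailed.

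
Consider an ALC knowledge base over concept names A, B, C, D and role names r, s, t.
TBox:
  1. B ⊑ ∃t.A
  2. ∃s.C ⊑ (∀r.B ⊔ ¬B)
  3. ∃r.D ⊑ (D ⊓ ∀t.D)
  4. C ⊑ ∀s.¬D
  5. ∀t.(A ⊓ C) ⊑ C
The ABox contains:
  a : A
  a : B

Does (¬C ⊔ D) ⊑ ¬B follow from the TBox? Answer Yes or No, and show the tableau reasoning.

No

1. (¬C ⊔ D) ⊑ ¬B  ⇔  ((¬C ⊔ D) ⊓ B) unsat w.r.t. T
   apply at x₀: B⊑∃t.A
   open: L(x₀) ⊇ {B, ¬C, ∀r.¬D, ∀s.¬C, ∃t.(¬A ⊔ ¬C), …} (+ ∃-successors)
2. Hence (¬C ⊔ D) ⊑ ¬B: not entailed.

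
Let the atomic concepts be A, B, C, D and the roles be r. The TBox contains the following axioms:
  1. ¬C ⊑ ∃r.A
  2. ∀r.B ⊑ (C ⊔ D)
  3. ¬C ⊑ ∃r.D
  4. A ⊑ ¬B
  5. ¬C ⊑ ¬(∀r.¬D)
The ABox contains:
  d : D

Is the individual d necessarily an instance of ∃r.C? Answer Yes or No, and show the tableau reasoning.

No

1. d : ∃r.C?  L(d) = {D} ∪ {∀r.¬C}
   open: L(d) ⊇ {C, D, ¬A, ∀r.¬C, ∃r.¬B} (+ ∃-successors) — d ∉ ∃r.C possible
2. Hence d : ∃r.C: not entailed.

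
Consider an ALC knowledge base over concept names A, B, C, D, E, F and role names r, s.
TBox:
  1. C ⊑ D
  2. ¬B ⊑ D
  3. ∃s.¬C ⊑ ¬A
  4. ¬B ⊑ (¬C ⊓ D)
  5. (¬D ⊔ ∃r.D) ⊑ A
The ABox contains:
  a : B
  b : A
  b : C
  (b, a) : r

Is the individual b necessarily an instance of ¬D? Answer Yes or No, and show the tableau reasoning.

1. b : ¬D?  L(b) = {A, C} ∪ {D}
   open: L(b) ⊇ {A, B, C, D, ∀s.C} — b ∉ ¬D possible
2. Hence b : ¬D: not entailed.

No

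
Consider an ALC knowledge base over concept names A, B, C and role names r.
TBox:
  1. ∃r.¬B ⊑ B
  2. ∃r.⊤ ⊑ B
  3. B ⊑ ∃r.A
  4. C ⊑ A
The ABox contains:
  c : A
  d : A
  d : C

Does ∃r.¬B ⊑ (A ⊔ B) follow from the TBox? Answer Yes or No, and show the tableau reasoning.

1. ∃r.¬B ⊑ (A ⊔ B)  ⇔  (∃r.¬B ⊓ (¬A ⊓ ¬B)) unsat w.r.t. T
   all branches close; clash {A, ¬A} at x₀
2. Hence ∃r.¬B ⊑ (A ⊔ B): entailed.

Yes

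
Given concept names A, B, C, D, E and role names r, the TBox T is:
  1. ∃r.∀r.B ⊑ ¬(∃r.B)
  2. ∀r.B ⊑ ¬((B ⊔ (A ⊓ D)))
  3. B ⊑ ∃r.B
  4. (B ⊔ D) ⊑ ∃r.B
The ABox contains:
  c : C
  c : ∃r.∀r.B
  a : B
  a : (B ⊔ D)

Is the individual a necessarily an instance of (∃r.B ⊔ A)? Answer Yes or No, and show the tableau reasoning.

1. a : (∃r.B ⊔ A)?  L(a) = {B, (B ⊔ D)} ∪ {(∀r.¬B ⊓ ¬A)}
   clash {B, ¬B} at a — a ∈ (∃r.B ⊔ A)
2. Hence a : (∃r.B ⊔ A): entailed.

Yes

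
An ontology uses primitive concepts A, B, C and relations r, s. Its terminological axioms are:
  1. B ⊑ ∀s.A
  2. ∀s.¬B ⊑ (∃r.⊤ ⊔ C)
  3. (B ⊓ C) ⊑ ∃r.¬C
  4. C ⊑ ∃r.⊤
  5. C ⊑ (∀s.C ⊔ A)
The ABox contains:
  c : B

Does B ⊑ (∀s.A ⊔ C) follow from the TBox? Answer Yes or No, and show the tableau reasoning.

1. B ⊑ (∀s.A ⊔ C)  ⇔  (B ⊓ (∃s.¬A ⊓ ¬C)) unsat w.r.t. T
   all branches close; clash {C, ¬C} at x₀
2. Hence B ⊑ (∀s.A ⊔ C): entailed.

Yes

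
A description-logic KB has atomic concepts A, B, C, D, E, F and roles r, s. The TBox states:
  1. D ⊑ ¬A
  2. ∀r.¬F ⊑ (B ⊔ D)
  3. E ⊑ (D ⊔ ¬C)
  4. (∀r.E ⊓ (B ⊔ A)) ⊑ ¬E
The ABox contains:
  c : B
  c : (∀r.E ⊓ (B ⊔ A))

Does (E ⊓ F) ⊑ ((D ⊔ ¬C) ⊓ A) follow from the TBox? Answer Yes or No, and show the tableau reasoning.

1. (E ⊓ F) ⊑ ((D ⊔ ¬C) ⊓ A)  ⇔  ((E ⊓ F) ⊓ ((¬D ⊓ C) ⊔ ¬A)) unsat w.r.t. T
   apply at x₀: E⊑(D ⊔ ¬C)
   open: L(x₀) ⊇ {E, F, ¬A, ¬C, ¬D, …} (+ ∃-successors)
2. Hence (E ⊓ F) ⊑ ((D ⊔ ¬C) ⊓ A): not entailed.

No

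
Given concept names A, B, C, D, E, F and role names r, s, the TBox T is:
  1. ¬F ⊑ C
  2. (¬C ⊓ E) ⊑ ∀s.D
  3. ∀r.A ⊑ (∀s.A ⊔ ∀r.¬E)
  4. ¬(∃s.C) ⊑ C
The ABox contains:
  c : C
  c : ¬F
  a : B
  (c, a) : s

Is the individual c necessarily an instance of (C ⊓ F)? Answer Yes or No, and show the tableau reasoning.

No

1. c : (C ⊓ F)?  L(c) = {C, ¬F} ∪ {(¬C ⊔ ¬F)}
   open: L(c) ⊇ {C, ¬F, ∃r.¬A} (+ ∃-successors) — c ∉ (C ⊓ F) possible
2. Hence c : (C ⊓ F): not entailed.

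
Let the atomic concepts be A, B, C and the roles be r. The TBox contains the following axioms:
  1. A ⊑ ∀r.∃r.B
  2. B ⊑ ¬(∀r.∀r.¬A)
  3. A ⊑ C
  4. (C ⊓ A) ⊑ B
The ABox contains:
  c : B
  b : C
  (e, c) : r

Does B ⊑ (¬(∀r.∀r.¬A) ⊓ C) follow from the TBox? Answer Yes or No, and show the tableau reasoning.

No

1. B ⊑ (¬(∀r.∀r.¬A) ⊓ C)  ⇔  (B ⊓ (∀r.∀r.¬A ⊔ ¬C)) unsat w.r.t. T
   apply at x₀: B⊑¬(∀r.∀r.¬A)
   open: L(x₀) ⊇ {B, ¬A, ¬C, ∃r.∃r.A} (+ ∃-successors)
2. Hence B ⊑ (¬(∀r.∀r.¬A) ⊓ C): not entailed.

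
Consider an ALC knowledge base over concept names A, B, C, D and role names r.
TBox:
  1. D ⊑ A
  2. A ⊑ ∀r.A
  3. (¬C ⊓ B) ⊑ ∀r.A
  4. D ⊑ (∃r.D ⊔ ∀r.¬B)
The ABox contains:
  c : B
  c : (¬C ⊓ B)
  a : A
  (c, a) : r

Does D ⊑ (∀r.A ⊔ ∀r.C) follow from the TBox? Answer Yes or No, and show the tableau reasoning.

1. D ⊑ (∀r.A ⊔ ∀r.C)  ⇔  (D ⊓ (∃r.¬A ⊓ ∃r.¬C)) unsat w.r.t. T
   all branches close; clash {A, ¬A} at an ∃-successor
2. Hence D ⊑ (∀r.A ⊔ ∀r.C): entailed.

Yes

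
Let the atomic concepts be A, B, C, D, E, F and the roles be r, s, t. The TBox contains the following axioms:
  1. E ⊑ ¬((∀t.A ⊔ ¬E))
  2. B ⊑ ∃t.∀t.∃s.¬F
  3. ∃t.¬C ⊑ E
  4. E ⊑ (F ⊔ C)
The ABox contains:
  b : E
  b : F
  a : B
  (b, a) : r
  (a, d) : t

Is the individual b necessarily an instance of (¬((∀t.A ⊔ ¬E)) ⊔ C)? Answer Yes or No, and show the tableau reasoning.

1. b : (¬((∀t.A ⊔ ¬E)) ⊔ C)?  L(b) = {E, F} ∪ {((∀t.A ⊔ ¬E) ⊓ ¬C)}
   clash {E, ¬E} at b — b ∈ (¬((∀t.A ⊔ ¬E)) ⊔ C)
2. Hence b : (¬((∀t.A ⊔ ¬E)) ⊔ C): entailed.

Yes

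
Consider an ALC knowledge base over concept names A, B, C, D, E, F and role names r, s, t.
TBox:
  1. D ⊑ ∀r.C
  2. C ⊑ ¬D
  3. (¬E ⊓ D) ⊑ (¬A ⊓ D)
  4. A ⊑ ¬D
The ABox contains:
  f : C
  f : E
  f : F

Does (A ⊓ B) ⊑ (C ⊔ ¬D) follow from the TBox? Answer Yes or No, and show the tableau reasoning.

Yes

1. (A ⊓ B) ⊑ (C ⊔ ¬D)  ⇔  ((A ⊓ B) ⊓ (¬C ⊓ D)) unsat w.r.t. T
   all branches close; clash {D, ¬D} at x₀
2. Hence (A ⊓ B) ⊑ (C ⊔ ¬D): entailed.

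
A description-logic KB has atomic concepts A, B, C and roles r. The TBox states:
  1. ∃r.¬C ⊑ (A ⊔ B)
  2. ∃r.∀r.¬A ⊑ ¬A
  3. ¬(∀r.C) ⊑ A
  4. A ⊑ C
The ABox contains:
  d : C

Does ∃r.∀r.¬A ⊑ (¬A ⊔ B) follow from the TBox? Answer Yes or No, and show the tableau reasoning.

Yes

1. ∃r.∀r.¬A ⊑ (¬A ⊔ B)  ⇔  (∃r.∀r.¬A ⊓ (A ⊓ ¬B)) unsat w.r.t. T
   all branches close; clash {A, ¬A} at x₀
2. Hence ∃r.∀r.¬A ⊑ (¬A ⊔ B): entailed.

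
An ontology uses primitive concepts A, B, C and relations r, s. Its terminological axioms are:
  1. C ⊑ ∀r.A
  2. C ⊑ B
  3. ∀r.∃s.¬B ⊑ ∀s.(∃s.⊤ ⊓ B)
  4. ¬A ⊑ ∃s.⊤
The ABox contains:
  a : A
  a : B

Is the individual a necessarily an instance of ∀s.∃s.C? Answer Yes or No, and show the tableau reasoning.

No

1. a : ∀s.∃s.C?  L(a) = {A, B} ∪ {∃s.∀s.¬C}
   open: L(a) ⊇ {A, B, ¬C, ∃r.∀s.B, ∃s.∀s.¬C} (+ ∃-successors) — a ∉ ∀s.∃s.C possible
2. Hence a : ∀s.∃s.C: not entailed.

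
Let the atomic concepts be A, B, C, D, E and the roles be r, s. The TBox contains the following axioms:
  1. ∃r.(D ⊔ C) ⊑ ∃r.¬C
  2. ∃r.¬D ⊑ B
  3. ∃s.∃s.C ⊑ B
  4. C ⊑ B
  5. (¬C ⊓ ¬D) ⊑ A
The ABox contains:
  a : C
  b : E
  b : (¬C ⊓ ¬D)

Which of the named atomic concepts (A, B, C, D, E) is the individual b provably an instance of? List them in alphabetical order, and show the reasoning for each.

{A, E}

1. b : A?  L(b) = {E, (¬C ⊓ ¬D)} ∪ {¬A}
   clash {A, ¬A} at b — b ∈ A
2. b : B?  L(b) = {E, (¬C ⊓ ¬D)} ∪ {¬B}
   apply at b: (¬C ⊓ ¬D)⊑A
   open: L(b) ⊇ {A, E, ¬B, ¬C, ¬D, …} — b ∉ B possible
3. b : C?  L(b) = {E, (¬C ⊓ ¬D)} ∪ {¬C}
   apply at b: (¬C ⊓ ¬D)⊑A
   open: L(b) ⊇ {A, E, ¬C, ¬D, ∀r.(¬D ⊓ ¬C), …} — b ∉ C possible
4. b : D?  L(b) = {E, (¬C ⊓ ¬D)} ∪ {¬D}
   apply at b: (¬C ⊓ ¬D)⊑A
   open: L(b) ⊇ {A, E, ¬C, ¬D, ∀r.(¬D ⊓ ¬C), …} — b ∉ D possible
5. b : E?  L(b) = {E, (¬C ⊓ ¬D)} ∪ {¬E}
   clash {E, ¬E} at b — b ∈ E
6. Entailed for b: {A, E}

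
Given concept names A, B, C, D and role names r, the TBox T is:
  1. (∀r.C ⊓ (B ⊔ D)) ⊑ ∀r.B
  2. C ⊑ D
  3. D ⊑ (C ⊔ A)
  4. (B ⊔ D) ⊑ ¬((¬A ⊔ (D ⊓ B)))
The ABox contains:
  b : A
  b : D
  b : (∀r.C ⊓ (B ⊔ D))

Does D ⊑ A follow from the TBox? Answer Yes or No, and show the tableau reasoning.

1. D ⊑ A  ⇔  (D ⊓ ¬A) unsat w.r.t. T
   all branches close; clash {A, ¬A} at x₀
2. Hence D ⊑ A: entailed.

Yes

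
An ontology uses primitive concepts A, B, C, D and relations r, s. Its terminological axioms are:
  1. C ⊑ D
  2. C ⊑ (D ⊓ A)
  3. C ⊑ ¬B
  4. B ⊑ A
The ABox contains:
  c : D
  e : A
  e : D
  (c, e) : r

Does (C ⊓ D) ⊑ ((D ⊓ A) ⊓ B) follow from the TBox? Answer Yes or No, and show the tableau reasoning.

1. (C ⊓ D) ⊑ ((D ⊓ A) ⊓ B)  ⇔  ((C ⊓ D) ⊓ ((¬D ⊔ ¬A) ⊔ ¬B)) unsat w.r.t. T
   apply at x₀: C⊑(D ⊓ A); C⊑¬B
   open: L(x₀) ⊇ {A, C, D, ¬B}
2. Hence (C ⊓ D) ⊑ ((D ⊓ A) ⊓ B): not entailed.

No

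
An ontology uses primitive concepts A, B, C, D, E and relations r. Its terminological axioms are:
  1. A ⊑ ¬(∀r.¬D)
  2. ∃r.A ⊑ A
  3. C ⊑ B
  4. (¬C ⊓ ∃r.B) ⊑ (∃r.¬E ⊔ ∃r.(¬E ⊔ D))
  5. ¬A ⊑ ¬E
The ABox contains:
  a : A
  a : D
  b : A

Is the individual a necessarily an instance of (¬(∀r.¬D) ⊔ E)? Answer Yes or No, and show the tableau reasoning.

Yes

1. a : (¬(∀r.¬D) ⊔ E)?  L(a) = {A, D} ∪ {(∀r.¬D ⊓ ¬E)}
   clash {D, ¬D} at an ∃-successor — a ∈ (¬(∀r.¬D) ⊔ E)
2. Hence a : (¬(∀r.¬D) ⊔ E): entailed.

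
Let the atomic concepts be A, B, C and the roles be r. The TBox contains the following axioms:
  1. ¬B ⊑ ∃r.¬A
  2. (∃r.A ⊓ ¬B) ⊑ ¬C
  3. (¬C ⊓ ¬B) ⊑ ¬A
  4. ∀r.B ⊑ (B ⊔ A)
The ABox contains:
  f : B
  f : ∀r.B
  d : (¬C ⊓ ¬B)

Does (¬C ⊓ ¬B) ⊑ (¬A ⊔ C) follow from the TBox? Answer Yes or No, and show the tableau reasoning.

1. (¬C ⊓ ¬B) ⊑ (¬A ⊔ C)  ⇔  ((¬C ⊓ ¬B) ⊓ (A ⊓ ¬C)) unsat w.r.t. T
   all branches close; clash {A, ¬A} at x₀
2. Hence (¬C ⊓ ¬B) ⊑ (¬A ⊔ C): entailed.

Yes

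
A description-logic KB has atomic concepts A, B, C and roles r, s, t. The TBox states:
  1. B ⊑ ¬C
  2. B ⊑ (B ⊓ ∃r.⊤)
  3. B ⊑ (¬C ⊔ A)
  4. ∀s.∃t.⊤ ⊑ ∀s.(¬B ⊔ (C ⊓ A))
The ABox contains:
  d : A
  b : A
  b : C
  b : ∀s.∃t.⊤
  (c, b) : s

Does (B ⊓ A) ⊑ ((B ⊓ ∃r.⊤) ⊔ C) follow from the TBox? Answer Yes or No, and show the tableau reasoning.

Yes

1. (B ⊓ A) ⊑ ((B ⊓ ∃r.⊤) ⊔ C)  ⇔  ((B ⊓ A) ⊓ ((¬B ⊔ ∀r.⊥) ⊓ ¬C)) unsat w.r.t. T
   all branches close; clash ⊥ at an ∃-successor
2. Hence (B ⊓ A) ⊑ ((B ⊓ ∃r.⊤) ⊔ C): entailed.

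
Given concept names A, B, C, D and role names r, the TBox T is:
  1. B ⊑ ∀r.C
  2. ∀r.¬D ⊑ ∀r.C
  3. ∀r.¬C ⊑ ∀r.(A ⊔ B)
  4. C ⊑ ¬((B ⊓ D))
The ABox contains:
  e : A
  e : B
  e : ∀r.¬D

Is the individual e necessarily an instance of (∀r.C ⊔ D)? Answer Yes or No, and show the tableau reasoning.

1. e : (∀r.C ⊔ D)?  L(e) = {A, B, ∀r.¬D} ∪ {(∃r.¬C ⊓ ¬D)}
   clash {C, ¬C} at an ∃-successor — e ∈ (∀r.C ⊔ D)
2. Hence e : (∀r.C ⊔ D): entailed.

Yes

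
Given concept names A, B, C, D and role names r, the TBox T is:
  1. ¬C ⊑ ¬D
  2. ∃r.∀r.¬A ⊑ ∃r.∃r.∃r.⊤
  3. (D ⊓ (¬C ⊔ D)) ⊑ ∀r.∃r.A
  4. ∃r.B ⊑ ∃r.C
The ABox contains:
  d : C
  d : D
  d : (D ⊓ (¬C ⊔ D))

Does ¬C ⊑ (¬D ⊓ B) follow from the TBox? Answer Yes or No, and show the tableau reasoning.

No

1. ¬C ⊑ (¬D ⊓ B)  ⇔  (¬C ⊓ (D ⊔ ¬B)) unsat w.r.t. T
   apply at x₀: ¬C⊑¬D
   open: L(x₀) ⊇ {¬B, ¬C, ¬D, ∀r.¬B, ∀r.∃r.A}
2. Hence ¬C ⊑ (¬D ⊓ B): not entailed.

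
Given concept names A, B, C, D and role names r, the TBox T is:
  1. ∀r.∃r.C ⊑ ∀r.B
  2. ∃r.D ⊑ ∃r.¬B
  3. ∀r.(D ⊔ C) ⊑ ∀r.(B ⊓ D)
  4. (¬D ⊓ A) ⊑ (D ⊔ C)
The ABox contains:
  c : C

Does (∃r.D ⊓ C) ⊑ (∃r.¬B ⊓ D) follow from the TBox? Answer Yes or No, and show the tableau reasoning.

No

1. (∃r.D ⊓ C) ⊑ (∃r.¬B ⊓ D)  ⇔  ((∃r.D ⊓ C) ⊓ (∀r.B ⊔ ¬D)) unsat w.r.t. T
   apply at x₀: ∃r.D⊑∃r.¬B
   open: L(x₀) ⊇ {C, ¬A, ¬D, ∃r.(¬D ⊓ ¬C), ∃r.D, …} (+ ∃-successors)
2. Hence (∃r.D ⊓ C) ⊑ (∃r.¬B ⊓ D): not entailed.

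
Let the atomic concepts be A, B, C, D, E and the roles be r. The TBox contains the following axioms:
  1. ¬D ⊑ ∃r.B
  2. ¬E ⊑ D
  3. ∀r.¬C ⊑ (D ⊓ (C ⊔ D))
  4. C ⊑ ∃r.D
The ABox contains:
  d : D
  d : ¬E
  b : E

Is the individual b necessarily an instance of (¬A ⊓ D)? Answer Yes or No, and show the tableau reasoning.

No

1. b : (¬A ⊓ D)?  L(b) = {E} ∪ {(A ⊔ ¬D)}
   open: L(b) ⊇ {A, D, E, ¬C, ∃r.C} (+ ∃-successors) — b ∉ (¬A ⊓ D) possible
2. Hence b : (¬A ⊓ D): not entailed.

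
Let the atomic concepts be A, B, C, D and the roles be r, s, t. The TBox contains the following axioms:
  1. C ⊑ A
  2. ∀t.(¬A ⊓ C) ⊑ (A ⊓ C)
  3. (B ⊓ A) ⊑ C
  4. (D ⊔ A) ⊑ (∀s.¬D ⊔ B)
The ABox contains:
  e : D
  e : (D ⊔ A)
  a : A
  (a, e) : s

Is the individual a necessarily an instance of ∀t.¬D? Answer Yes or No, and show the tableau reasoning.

No

1. a : ∀t.¬D?  L(a) = {A} ∪ {∃t.D}
   open: L(a) ⊇ {A, B, C, ∃t.(A ⊔ ¬C), ∃t.D} (+ ∃-successors) — a ∉ ∀t.¬D possible
2. Hence a : ∀t.¬D: not entailed.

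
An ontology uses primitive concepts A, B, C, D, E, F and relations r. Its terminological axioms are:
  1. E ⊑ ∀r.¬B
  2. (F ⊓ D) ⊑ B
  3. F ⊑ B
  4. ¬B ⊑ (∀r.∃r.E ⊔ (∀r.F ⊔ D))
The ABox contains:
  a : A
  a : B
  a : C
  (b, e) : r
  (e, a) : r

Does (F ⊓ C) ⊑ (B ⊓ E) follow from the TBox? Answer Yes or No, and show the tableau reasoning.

1. (F ⊓ C) ⊑ (B ⊓ E)  ⇔  ((F ⊓ C) ⊓ (¬B ⊔ ¬E)) unsat w.r.t. T
   apply at x₀: F⊑B
   open: L(x₀) ⊇ {B, C, F, ¬E}
2. Hence (F ⊓ C) ⊑ (B ⊓ E): not entailed.

No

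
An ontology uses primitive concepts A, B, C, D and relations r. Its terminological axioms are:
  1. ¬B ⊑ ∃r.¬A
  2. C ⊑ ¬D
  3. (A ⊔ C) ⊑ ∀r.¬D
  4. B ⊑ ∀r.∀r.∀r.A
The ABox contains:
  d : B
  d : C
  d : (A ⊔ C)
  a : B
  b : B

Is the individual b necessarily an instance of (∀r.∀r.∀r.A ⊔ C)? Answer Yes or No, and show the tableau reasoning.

Yes

1. b : (∀r.∀r.∀r.A ⊔ C)?  L(b) = {B} ∪ {(∃r.∃r.∃r.¬A ⊓ ¬C)}
   clash {A, ¬A} at an ∃-successor — b ∈ (∀r.∀r.∀r.A ⊔ C)
2. Hence b : (∀r.∀r.∀r.A ⊔ C): entailed.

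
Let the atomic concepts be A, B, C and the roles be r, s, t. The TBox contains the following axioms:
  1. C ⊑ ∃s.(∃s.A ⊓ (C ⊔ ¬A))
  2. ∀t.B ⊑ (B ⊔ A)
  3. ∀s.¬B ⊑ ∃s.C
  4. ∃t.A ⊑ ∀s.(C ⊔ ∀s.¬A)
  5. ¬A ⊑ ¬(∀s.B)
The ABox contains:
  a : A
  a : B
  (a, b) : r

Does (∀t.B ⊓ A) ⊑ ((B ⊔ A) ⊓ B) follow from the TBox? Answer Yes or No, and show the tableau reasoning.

No

1. (∀t.B ⊓ A) ⊑ ((B ⊔ A) ⊓ B)  ⇔  ((∀t.B ⊓ A) ⊓ ((¬B ⊓ ¬A) ⊔ ¬B)) unsat w.r.t. T
   apply at x₀: ∀t.B⊑(B ⊔ A)
   open: L(x₀) ⊇ {A, ¬B, ¬C, ∀t.B, ∀t.¬A, …} (+ ∃-successors)
2. Hence (∀t.B ⊓ A) ⊑ ((B ⊔ A) ⊓ B): not entailed.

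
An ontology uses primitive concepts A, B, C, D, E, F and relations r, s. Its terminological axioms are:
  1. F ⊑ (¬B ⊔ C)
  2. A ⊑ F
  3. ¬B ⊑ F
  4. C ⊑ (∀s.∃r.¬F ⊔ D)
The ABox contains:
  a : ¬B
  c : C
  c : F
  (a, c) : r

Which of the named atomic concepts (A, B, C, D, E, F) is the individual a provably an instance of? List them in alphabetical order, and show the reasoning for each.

{F}

1. a : A?  L(a) = {¬B} ∪ {¬A}
   apply at a: ¬B⊑F
   open: L(a) ⊇ {F, ¬A, ¬B, ¬C} — a ∉ A possible
2. a : B?  L(a) = {¬B} ∪ {¬B}
   apply at a: ¬B⊑F
   open: L(a) ⊇ {F, ¬B, ¬C} — a ∉ B possible
3. a : C?  L(a) = {¬B} ∪ {¬C}
   apply at a: ¬B⊑F
   open: L(a) ⊇ {F, ¬B, ¬C} — a ∉ C possible
4. a : D?  L(a) = {¬B} ∪ {¬D}
   apply at a: ¬B⊑F
   open: L(a) ⊇ {F, ¬B, ¬C, ¬D} — a ∉ D possible
5. a : E?  L(a) = {¬B} ∪ {¬E}
   apply at a: ¬B⊑F
   open: L(a) ⊇ {F, ¬B, ¬C, ¬E} — a ∉ E possible
6. a : F?  L(a) = {¬B} ∪ {¬F}
   clash {F, ¬F} at a — a ∈ F
7. Entailed for a: {F}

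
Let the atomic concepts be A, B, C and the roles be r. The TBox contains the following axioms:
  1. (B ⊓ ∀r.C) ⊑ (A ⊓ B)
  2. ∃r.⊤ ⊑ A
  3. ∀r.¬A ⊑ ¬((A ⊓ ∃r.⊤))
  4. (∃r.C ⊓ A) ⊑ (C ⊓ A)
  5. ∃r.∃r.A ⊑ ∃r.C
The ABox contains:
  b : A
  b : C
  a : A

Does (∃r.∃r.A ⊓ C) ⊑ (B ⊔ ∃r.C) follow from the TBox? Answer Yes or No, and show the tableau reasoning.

Yes

1. (∃r.∃r.A ⊓ C) ⊑ (B ⊔ ∃r.C)  ⇔  ((∃r.∃r.A ⊓ C) ⊓ (¬B ⊓ ∀r.¬C)) unsat w.r.t. T
   all branches close; clash {B, ¬B} at x₀
2. Hence (∃r.∃r.A ⊓ C) ⊑ (B ⊔ ∃r.C): entailed.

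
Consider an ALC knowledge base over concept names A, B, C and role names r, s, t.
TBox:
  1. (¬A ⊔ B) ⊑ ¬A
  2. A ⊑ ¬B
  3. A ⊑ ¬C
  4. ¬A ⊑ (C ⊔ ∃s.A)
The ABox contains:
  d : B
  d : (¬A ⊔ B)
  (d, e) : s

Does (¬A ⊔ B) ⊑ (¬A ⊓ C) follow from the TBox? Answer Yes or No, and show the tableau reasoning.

No

1. (¬A ⊔ B) ⊑ (¬A ⊓ C)  ⇔  ((¬A ⊔ B) ⊓ (A ⊔ ¬C)) unsat w.r.t. T
   apply at x₀: (¬A ⊔ B)⊑¬A
   open: L(x₀) ⊇ {¬A, ¬C, ∃s.A} (+ ∃-successors)
2. Hence (¬A ⊔ B) ⊑ (¬A ⊓ C): not entailed.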